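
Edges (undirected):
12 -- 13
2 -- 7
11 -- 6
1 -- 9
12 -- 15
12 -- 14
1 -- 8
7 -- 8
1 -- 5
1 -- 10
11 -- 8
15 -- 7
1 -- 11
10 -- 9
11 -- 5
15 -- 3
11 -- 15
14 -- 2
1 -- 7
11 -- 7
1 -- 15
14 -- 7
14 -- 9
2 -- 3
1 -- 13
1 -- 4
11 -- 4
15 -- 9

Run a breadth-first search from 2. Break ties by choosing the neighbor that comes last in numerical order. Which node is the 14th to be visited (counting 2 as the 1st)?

Visit 2; enqueue 14, 7, 3 → queue [14, 7, 3]
Visit 14; enqueue 12, 9 → queue [7, 3, 12, 9]
Visit 7; enqueue 15, 11, 8, 1 → queue [3, 12, 9, 15, 11, 8, 1]
Visit 3 → queue [12, 9, 15, 11, 8, 1]
Visit 12; enqueue 13 → queue [9, 15, 11, 8, 1, 13]
Visit 9; enqueue 10 → queue [15, 11, 8, 1, 13, 10]
Visit 15 → queue [11, 8, 1, 13, 10]
Visit 11; enqueue 6, 5, 4 → queue [8, 1, 13, 10, 6, 5, 4]
Visit 8 → queue [1, 13, 10, 6, 5, 4]
Visit 1 → queue [13, 10, 6, 5, 4]
Visit 13 → queue [10, 6, 5, 4]
Visit 10 → queue [6, 5, 4]
Visit 6 → queue [5, 4]
Visit 5 → queue [4]
Visit 4 → queue []

Visit order: 2, 14, 7, 3, 12, 9, 15, 11, 8, 1, 13, 10, 6, 5, 4

5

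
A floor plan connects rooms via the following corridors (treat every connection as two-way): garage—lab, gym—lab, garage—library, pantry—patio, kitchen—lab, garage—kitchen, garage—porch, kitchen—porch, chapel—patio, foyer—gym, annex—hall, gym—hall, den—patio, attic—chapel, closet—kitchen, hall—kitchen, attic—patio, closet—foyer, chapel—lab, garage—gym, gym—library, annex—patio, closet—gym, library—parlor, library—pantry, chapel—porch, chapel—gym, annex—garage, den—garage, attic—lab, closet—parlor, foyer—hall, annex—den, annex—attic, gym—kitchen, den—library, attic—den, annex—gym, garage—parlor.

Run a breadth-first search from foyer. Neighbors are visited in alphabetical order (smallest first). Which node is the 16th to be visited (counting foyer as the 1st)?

Visit foyer; enqueue closet, gym, hall → queue [closet, gym, hall]
Visit closet; enqueue kitchen, parlor → queue [gym, hall, kitchen, parlor]
Visit gym; enqueue annex, chapel, garage, lab, library → queue [hall, kitchen, parlor, annex, chapel, garage, lab, library]
Visit hall → queue [kitchen, parlor, annex, chapel, garage, lab, library]
Visit kitchen; enqueue porch → queue [parlor, annex, chapel, garage, lab, library, porch]
Visit parlor → queue [annex, chapel, garage, lab, library, porch]
Visit annex; enqueue attic, den, patio → queue [chapel, garage, lab, library, porch, attic, den, patio]
Visit chapel → queue [garage, lab, library, porch, attic, den, patio]
Visit garage → queue [lab, library, porch, attic, den, patio]
Visit lab → queue [library, porch, attic, den, patio]
Visit library; enqueue pantry → queue [porch, attic, den, patio, pantry]
Visit porch → queue [attic, den, patio, pantry]
Visit attic → queue [den, patio, pantry]
Visit den → queue [patio, pantry]
Visit patio → queue [pantry]
Visit pantry → queue []

Visit order: foyer, closet, gym, hall, kitchen, parlor, annex, chapel, garage, lab, library, porch, attic, den, patio, pantry

pantry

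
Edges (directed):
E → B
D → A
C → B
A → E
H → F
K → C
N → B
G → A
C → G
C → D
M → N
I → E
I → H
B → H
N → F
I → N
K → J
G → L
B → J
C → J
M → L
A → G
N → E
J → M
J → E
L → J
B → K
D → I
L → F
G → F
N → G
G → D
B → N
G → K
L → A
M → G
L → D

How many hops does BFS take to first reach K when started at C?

Level 0: C
Level 1: B, D, G, J
Level 2: A, E, F, H, I, K, L, M, N
K first appears at level 2.

2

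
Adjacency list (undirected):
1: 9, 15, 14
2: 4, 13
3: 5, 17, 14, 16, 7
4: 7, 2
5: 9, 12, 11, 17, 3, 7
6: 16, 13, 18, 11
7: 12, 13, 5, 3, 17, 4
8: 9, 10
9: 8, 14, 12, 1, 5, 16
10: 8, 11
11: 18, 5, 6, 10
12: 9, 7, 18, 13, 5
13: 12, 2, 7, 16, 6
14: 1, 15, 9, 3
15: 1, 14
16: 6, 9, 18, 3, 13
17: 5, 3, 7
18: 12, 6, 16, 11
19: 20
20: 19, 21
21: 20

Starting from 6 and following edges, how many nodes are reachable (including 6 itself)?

BFS from 6 visits: 6, 18, 16, 13, 11, 12, 9, 3, 7, 2, 10, 5, 14, 8, 1, 17, 4, 15
Reachable nodes: 18 of 21 total.

18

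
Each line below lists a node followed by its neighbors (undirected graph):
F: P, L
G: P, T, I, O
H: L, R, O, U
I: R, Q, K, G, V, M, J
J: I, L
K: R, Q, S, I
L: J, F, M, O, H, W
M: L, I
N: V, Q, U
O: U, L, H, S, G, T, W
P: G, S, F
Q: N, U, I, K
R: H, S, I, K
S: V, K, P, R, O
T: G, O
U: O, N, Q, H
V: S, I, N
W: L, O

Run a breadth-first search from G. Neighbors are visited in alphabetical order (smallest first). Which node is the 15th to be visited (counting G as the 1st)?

Visit G; enqueue I, O, P, T → queue [I, O, P, T]
Visit I; enqueue J, K, M, Q, R, V → queue [O, P, T, J, K, M, Q, R, V]
Visit O; enqueue H, L, S, U, W → queue [P, T, J, K, M, Q, R, V, H, L, S, U, W]
Visit P; enqueue F → queue [T, J, K, M, Q, R, V, H, L, S, U, W, F]
Visit T → queue [J, K, M, Q, R, V, H, L, S, U, W, F]
Visit J → queue [K, M, Q, R, V, H, L, S, U, W, F]
Visit K → queue [M, Q, R, V, H, L, S, U, W, F]
Visit M → queue [Q, R, V, H, L, S, U, W, F]
Visit Q; enqueue N → queue [R, V, H, L, S, U, W, F, N]
Visit R → queue [V, H, L, S, U, W, F, N]
Visit V → queue [H, L, S, U, W, F, N]
Visit H → queue [L, S, U, W, F, N]
Visit L → queue [S, U, W, F, N]
Visit S → queue [U, W, F, N]
Visit U → queue [W, F, N]
Visit W → queue [F, N]
Visit F → queue [N]
Visit N → queue []

Visit order: G, I, O, P, T, J, K, M, Q, R, V, H, L, S, U, W, F, N

U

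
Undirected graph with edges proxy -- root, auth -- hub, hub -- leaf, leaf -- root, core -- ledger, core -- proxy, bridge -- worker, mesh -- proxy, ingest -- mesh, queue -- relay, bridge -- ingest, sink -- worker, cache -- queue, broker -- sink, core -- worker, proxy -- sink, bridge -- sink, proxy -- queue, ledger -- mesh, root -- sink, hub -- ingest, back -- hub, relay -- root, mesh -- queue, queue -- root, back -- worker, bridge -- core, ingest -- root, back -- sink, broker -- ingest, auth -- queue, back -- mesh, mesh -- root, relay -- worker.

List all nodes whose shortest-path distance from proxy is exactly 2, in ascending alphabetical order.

auth, back, bridge, broker, cache, ingest, leaf, ledger, relay, worker

Level 0: proxy
Level 1: core, mesh, queue, root, sink
Level 2: auth, back, bridge, broker, cache, ingest, leaf, ledger, relay, worker
Level 3: hub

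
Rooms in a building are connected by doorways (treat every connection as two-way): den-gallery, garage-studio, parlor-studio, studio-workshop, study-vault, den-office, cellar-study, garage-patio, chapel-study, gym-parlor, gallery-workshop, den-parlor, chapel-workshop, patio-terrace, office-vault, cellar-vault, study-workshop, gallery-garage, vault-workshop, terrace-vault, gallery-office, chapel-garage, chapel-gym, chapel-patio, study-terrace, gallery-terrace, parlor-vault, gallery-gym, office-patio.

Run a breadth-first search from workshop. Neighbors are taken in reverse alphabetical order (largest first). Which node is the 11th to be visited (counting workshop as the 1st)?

garage

Visit workshop; enqueue vault, study, studio, gallery, chapel → queue [vault, study, studio, gallery, chapel]
Visit vault; enqueue terrace, parlor, office, cellar → queue [study, studio, gallery, chapel, terrace, parlor, office, cellar]
Visit study → queue [studio, gallery, chapel, terrace, parlor, office, cellar]
Visit studio; enqueue garage → queue [gallery, chapel, terrace, parlor, office, cellar, garage]
Visit gallery; enqueue gym, den → queue [chapel, terrace, parlor, office, cellar, garage, gym, den]
Visit chapel; enqueue patio → queue [terrace, parlor, office, cellar, garage, gym, den, patio]
Visit terrace → queue [parlor, office, cellar, garage, gym, den, patio]
Visit parlor → queue [office, cellar, garage, gym, den, patio]
Visit office → queue [cellar, garage, gym, den, patio]
Visit cellar → queue [garage, gym, den, patio]
Visit garage → queue [gym, den, patio]
Visit gym → queue [den, patio]
Visit den → queue [patio]
Visit patio → queue []

Visit order: workshop, vault, study, studio, gallery, chapel, terrace, parlor, office, cellar, garage, gym, den, patio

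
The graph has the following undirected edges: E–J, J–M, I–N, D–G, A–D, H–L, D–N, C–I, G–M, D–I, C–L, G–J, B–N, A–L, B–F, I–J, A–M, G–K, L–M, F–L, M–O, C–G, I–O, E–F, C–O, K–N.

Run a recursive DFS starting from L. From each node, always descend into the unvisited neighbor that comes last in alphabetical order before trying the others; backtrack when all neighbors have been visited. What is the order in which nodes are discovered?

L, M, O, I, N, K, G, J, E, F, B, D, A, C, H

Visit L
L → M
M → O
O → I
I → N
N → K
K → G
G → J
J → E
E → F
F → B
G → D
D → A
G → C
L → H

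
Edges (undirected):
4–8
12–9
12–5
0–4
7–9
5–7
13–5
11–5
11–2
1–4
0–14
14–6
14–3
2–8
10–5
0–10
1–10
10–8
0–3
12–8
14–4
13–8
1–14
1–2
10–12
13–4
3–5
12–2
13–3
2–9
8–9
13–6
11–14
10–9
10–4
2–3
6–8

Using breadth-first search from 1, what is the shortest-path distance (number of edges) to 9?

2

Level 0: 1
Level 1: 2, 4, 10, 14
Level 2: 0, 3, 5, 6, 8, 9, 11, 12, 13
Level 3: 7
9 first appears at level 2.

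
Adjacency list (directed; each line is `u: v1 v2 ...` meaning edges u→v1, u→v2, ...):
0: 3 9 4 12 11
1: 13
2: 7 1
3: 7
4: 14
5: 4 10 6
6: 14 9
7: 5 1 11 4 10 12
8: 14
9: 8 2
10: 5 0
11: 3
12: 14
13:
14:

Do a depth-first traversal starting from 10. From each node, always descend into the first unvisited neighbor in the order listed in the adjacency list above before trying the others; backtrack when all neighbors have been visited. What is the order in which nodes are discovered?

10 5 4 14 6 9 8 2 7 1 13 11 3 12 0

Visit 10
10 → 5
5 → 4
4 → 14
5 → 6
6 → 9
9 → 8
9 → 2
2 → 7
7 → 1
1 → 13
7 → 11
11 → 3
7 → 12
10 → 0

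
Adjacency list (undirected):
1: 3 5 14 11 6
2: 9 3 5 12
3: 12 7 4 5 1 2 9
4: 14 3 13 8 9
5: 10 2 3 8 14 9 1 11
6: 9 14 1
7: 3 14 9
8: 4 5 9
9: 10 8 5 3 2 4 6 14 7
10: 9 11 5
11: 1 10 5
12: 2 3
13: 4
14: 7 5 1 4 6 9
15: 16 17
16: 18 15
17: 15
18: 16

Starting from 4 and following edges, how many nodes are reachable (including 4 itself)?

BFS from 4 visits: 4, 14, 13, 9, 8, 3, 7, 6, 5, 1, 10, 2, 12, 11
Reachable nodes: 14 of 18 total.

14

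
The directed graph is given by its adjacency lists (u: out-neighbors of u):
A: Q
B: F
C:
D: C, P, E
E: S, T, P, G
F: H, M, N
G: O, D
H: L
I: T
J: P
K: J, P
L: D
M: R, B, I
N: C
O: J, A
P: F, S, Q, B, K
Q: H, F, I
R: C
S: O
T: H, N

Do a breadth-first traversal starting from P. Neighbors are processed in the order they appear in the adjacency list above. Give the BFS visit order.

P F S Q B K H M N O I J L R C A T D E G

Visit P; enqueue F, S, Q, B, K → queue [F, S, Q, B, K]
Visit F; enqueue H, M, N → queue [S, Q, B, K, H, M, N]
Visit S; enqueue O → queue [Q, B, K, H, M, N, O]
Visit Q; enqueue I → queue [B, K, H, M, N, O, I]
Visit B → queue [K, H, M, N, O, I]
Visit K; enqueue J → queue [H, M, N, O, I, J]
Visit H; enqueue L → queue [M, N, O, I, J, L]
Visit M; enqueue R → queue [N, O, I, J, L, R]
Visit N; enqueue C → queue [O, I, J, L, R, C]
Visit O; enqueue A → queue [I, J, L, R, C, A]
Visit I; enqueue T → queue [J, L, R, C, A, T]
Visit J → queue [L, R, C, A, T]
Visit L; enqueue D → queue [R, C, A, T, D]
Visit R → queue [C, A, T, D]
Visit C → queue [A, T, D]
Visit A → queue [T, D]
Visit T → queue [D]
Visit D; enqueue E → queue [E]
Visit E; enqueue G → queue [G]
Visit G → queue []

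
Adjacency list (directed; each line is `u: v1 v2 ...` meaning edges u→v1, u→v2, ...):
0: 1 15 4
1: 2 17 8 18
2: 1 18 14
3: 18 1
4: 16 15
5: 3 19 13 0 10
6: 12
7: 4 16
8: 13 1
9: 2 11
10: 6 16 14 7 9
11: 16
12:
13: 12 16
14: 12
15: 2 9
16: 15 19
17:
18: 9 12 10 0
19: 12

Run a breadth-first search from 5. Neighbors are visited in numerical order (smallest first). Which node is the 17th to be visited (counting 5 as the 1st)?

2

Visit 5; enqueue 0, 3, 10, 13, 19 → queue [0, 3, 10, 13, 19]
Visit 0; enqueue 1, 4, 15 → queue [3, 10, 13, 19, 1, 4, 15]
Visit 3; enqueue 18 → queue [10, 13, 19, 1, 4, 15, 18]
Visit 10; enqueue 6, 7, 9, 14, 16 → queue [13, 19, 1, 4, 15, 18, 6, 7, 9, 14, 16]
Visit 13; enqueue 12 → queue [19, 1, 4, 15, 18, 6, 7, 9, 14, 16, 12]
Visit 19 → queue [1, 4, 15, 18, 6, 7, 9, 14, 16, 12]
Visit 1; enqueue 2, 8, 17 → queue [4, 15, 18, 6, 7, 9, 14, 16, 12, 2, 8, 17]
Visit 4 → queue [15, 18, 6, 7, 9, 14, 16, 12, 2, 8, 17]
Visit 15 → queue [18, 6, 7, 9, 14, 16, 12, 2, 8, 17]
Visit 18 → queue [6, 7, 9, 14, 16, 12, 2, 8, 17]
Visit 6 → queue [7, 9, 14, 16, 12, 2, 8, 17]
Visit 7 → queue [9, 14, 16, 12, 2, 8, 17]
Visit 9; enqueue 11 → queue [14, 16, 12, 2, 8, 17, 11]
Visit 14 → queue [16, 12, 2, 8, 17, 11]
Visit 16 → queue [12, 2, 8, 17, 11]
Visit 12 → queue [2, 8, 17, 11]
Visit 2 → queue [8, 17, 11]
Visit 8 → queue [17, 11]
Visit 17 → queue [11]
Visit 11 → queue []

Visit order: 5, 0, 3, 10, 13, 19, 1, 4, 15, 18, 6, 7, 9, 14, 16, 12, 2, 8, 17, 11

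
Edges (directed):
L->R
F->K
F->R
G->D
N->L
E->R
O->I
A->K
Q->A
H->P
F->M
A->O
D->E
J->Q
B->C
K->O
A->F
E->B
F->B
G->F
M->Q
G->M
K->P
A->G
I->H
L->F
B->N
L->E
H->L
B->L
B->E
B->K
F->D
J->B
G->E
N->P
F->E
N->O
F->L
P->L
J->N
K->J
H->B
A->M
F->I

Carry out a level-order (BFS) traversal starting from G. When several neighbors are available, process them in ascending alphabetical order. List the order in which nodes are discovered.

G → D → E → F → M → B → R → I → K → L → Q → C → N → H → J → O → P → A

Visit G; enqueue D, E, F, M → queue [D, E, F, M]
Visit D → queue [E, F, M]
Visit E; enqueue B, R → queue [F, M, B, R]
Visit F; enqueue I, K, L → queue [M, B, R, I, K, L]
Visit M; enqueue Q → queue [B, R, I, K, L, Q]
Visit B; enqueue C, N → queue [R, I, K, L, Q, C, N]
Visit R → queue [I, K, L, Q, C, N]
Visit I; enqueue H → queue [K, L, Q, C, N, H]
Visit K; enqueue J, O, P → queue [L, Q, C, N, H, J, O, P]
Visit L → queue [Q, C, N, H, J, O, P]
Visit Q; enqueue A → queue [C, N, H, J, O, P, A]
Visit C → queue [N, H, J, O, P, A]
Visit N → queue [H, J, O, P, A]
Visit H → queue [J, O, P, A]
Visit J → queue [O, P, A]
Visit O → queue [P, A]
Visit P → queue [A]
Visit A → queue []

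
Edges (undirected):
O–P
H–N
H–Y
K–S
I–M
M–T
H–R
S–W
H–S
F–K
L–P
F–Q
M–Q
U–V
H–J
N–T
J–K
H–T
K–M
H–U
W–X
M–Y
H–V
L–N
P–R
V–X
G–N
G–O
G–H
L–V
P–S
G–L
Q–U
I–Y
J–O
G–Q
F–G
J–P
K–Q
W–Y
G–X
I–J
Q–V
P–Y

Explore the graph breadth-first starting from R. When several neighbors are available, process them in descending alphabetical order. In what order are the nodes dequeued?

Visit R; enqueue P, H → queue [P, H]
Visit P; enqueue Y, S, O, L, J → queue [H, Y, S, O, L, J]
Visit H; enqueue V, U, T, N, G → queue [Y, S, O, L, J, V, U, T, N, G]
Visit Y; enqueue W, M, I → queue [S, O, L, J, V, U, T, N, G, W, M, I]
Visit S; enqueue K → queue [O, L, J, V, U, T, N, G, W, M, I, K]
Visit O → queue [L, J, V, U, T, N, G, W, M, I, K]
Visit L → queue [J, V, U, T, N, G, W, M, I, K]
Visit J → queue [V, U, T, N, G, W, M, I, K]
Visit V; enqueue X, Q → queue [U, T, N, G, W, M, I, K, X, Q]
Visit U → queue [T, N, G, W, M, I, K, X, Q]
Visit T → queue [N, G, W, M, I, K, X, Q]
Visit N → queue [G, W, M, I, K, X, Q]
Visit G; enqueue F → queue [W, M, I, K, X, Q, F]
Visit W → queue [M, I, K, X, Q, F]
Visit M → queue [I, K, X, Q, F]
Visit I → queue [K, X, Q, F]
Visit K → queue [X, Q, F]
Visit X → queue [Q, F]
Visit Q → queue [F]
Visit F → queue []

R, P, H, Y, S, O, L, J, V, U, T, N, G, W, M, I, K, X, Q, F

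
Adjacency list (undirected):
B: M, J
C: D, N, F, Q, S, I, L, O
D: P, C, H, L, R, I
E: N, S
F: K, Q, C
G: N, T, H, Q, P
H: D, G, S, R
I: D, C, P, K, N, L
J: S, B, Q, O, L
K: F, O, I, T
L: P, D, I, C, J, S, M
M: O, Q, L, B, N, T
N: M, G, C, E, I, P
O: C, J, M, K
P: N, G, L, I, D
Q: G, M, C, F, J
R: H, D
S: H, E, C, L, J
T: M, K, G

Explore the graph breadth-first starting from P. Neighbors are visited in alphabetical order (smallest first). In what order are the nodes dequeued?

Visit P; enqueue D, G, I, L, N → queue [D, G, I, L, N]
Visit D; enqueue C, H, R → queue [G, I, L, N, C, H, R]
Visit G; enqueue Q, T → queue [I, L, N, C, H, R, Q, T]
Visit I; enqueue K → queue [L, N, C, H, R, Q, T, K]
Visit L; enqueue J, M, S → queue [N, C, H, R, Q, T, K, J, M, S]
Visit N; enqueue E → queue [C, H, R, Q, T, K, J, M, S, E]
Visit C; enqueue F, O → queue [H, R, Q, T, K, J, M, S, E, F, O]
Visit H → queue [R, Q, T, K, J, M, S, E, F, O]
Visit R → queue [Q, T, K, J, M, S, E, F, O]
Visit Q → queue [T, K, J, M, S, E, F, O]
Visit T → queue [K, J, M, S, E, F, O]
Visit K → queue [J, M, S, E, F, O]
Visit J; enqueue B → queue [M, S, E, F, O, B]
Visit M → queue [S, E, F, O, B]
Visit S → queue [E, F, O, B]
Visit E → queue [F, O, B]
Visit F → queue [O, B]
Visit O → queue [B]
Visit B → queue []

P -> D -> G -> I -> L -> N -> C -> H -> R -> Q -> T -> K -> J -> M -> S -> E -> F -> O -> B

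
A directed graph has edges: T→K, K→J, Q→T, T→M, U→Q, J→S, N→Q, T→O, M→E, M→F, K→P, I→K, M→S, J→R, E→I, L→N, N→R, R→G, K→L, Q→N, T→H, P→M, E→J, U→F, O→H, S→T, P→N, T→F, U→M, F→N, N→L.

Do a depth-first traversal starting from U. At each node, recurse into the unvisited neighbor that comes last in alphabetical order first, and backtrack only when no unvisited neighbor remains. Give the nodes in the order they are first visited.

U, Q, T, O, H, M, S, F, N, R, G, L, E, J, I, K, P

Visit U
U → Q
Q → T
T → O
O → H
T → M
M → S
M → F
F → N
N → R
R → G
N → L
M → E
E → J
E → I
I → K
K → P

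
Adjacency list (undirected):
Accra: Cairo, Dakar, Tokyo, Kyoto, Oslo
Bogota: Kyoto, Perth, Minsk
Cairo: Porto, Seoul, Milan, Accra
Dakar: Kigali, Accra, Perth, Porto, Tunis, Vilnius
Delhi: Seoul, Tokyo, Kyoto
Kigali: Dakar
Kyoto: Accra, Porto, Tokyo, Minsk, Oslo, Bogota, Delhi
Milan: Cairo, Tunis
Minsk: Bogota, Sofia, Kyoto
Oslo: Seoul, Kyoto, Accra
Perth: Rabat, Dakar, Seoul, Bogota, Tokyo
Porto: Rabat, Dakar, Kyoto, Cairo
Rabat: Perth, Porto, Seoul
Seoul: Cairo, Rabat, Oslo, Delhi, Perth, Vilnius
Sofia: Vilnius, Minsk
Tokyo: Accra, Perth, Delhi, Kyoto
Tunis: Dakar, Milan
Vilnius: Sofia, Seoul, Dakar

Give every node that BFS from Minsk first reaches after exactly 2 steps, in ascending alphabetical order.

Accra, Delhi, Oslo, Perth, Porto, Tokyo, Vilnius

Level 0: Minsk
Level 1: Bogota, Kyoto, Sofia
Level 2: Accra, Delhi, Oslo, Perth, Porto, Tokyo, Vilnius
Level 3: Cairo, Dakar, Rabat, Seoul
Level 4: Kigali, Milan, Tunis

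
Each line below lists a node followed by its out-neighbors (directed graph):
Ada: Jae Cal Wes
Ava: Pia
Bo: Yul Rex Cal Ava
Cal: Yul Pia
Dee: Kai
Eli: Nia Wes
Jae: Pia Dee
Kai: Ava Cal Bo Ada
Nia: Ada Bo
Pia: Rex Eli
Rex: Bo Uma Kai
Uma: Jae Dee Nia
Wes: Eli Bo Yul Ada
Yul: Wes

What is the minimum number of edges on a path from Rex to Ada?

Level 0: Rex
Level 1: Bo, Kai, Uma
Level 2: Ada, Ava, Cal, Dee, Jae, Nia, Yul
Level 3: Pia, Wes
Level 4: Eli
Ada first appears at level 2.

2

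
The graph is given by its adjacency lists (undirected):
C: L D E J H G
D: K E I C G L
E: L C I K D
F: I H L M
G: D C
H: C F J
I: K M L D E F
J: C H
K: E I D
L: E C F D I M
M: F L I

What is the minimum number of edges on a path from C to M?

Level 0: C
Level 1: D, E, G, H, J, L
Level 2: F, I, K, M
M first appears at level 2.

2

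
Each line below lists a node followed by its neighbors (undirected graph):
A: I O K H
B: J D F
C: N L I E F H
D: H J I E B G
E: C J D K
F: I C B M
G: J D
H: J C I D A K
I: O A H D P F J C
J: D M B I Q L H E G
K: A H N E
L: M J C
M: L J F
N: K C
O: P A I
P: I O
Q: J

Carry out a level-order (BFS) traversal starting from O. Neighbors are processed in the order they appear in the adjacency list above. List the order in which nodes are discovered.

Visit O; enqueue P, A, I → queue [P, A, I]
Visit P → queue [A, I]
Visit A; enqueue K, H → queue [I, K, H]
Visit I; enqueue D, F, J, C → queue [K, H, D, F, J, C]
Visit K; enqueue N, E → queue [H, D, F, J, C, N, E]
Visit H → queue [D, F, J, C, N, E]
Visit D; enqueue B, G → queue [F, J, C, N, E, B, G]
Visit F; enqueue M → queue [J, C, N, E, B, G, M]
Visit J; enqueue Q, L → queue [C, N, E, B, G, M, Q, L]
Visit C → queue [N, E, B, G, M, Q, L]
Visit N → queue [E, B, G, M, Q, L]
Visit E → queue [B, G, M, Q, L]
Visit B → queue [G, M, Q, L]
Visit G → queue [M, Q, L]
Visit M → queue [Q, L]
Visit Q → queue [L]
Visit L → queue []

O, P, A, I, K, H, D, F, J, C, N, E, B, G, M, Q, L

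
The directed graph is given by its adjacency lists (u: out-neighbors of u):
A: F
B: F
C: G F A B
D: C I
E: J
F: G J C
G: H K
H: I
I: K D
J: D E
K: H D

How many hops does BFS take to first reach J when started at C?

2

Level 0: C
Level 1: A, B, F, G
Level 2: H, J, K
Level 3: D, E, I
J first appears at level 2.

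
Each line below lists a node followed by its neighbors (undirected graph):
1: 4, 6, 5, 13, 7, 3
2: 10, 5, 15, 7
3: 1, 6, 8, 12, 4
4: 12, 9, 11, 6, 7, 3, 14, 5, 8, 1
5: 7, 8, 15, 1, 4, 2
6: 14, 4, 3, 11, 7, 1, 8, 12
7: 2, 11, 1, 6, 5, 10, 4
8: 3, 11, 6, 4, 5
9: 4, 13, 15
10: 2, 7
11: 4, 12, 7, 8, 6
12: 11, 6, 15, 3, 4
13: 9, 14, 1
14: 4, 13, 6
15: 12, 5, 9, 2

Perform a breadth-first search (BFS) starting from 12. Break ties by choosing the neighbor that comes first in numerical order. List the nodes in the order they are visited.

Visit 12; enqueue 3, 4, 6, 11, 15 → queue [3, 4, 6, 11, 15]
Visit 3; enqueue 1, 8 → queue [4, 6, 11, 15, 1, 8]
Visit 4; enqueue 5, 7, 9, 14 → queue [6, 11, 15, 1, 8, 5, 7, 9, 14]
Visit 6 → queue [11, 15, 1, 8, 5, 7, 9, 14]
Visit 11 → queue [15, 1, 8, 5, 7, 9, 14]
Visit 15; enqueue 2 → queue [1, 8, 5, 7, 9, 14, 2]
Visit 1; enqueue 13 → queue [8, 5, 7, 9, 14, 2, 13]
Visit 8 → queue [5, 7, 9, 14, 2, 13]
Visit 5 → queue [7, 9, 14, 2, 13]
Visit 7; enqueue 10 → queue [9, 14, 2, 13, 10]
Visit 9 → queue [14, 2, 13, 10]
Visit 14 → queue [2, 13, 10]
Visit 2 → queue [13, 10]
Visit 13 → queue [10]
Visit 10 → queue []

12 → 3 → 4 → 6 → 11 → 15 → 1 → 8 → 5 → 7 → 9 → 14 → 2 → 13 → 10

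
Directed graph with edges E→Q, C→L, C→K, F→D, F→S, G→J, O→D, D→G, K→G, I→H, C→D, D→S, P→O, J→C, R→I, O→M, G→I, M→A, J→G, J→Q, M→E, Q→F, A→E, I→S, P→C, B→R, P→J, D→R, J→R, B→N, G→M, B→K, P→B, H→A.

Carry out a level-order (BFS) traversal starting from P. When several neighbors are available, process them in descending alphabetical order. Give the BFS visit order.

Visit P; enqueue O, J, C, B → queue [O, J, C, B]
Visit O; enqueue M, D → queue [J, C, B, M, D]
Visit J; enqueue R, Q, G → queue [C, B, M, D, R, Q, G]
Visit C; enqueue L, K → queue [B, M, D, R, Q, G, L, K]
Visit B; enqueue N → queue [M, D, R, Q, G, L, K, N]
Visit M; enqueue E, A → queue [D, R, Q, G, L, K, N, E, A]
Visit D; enqueue S → queue [R, Q, G, L, K, N, E, A, S]
Visit R; enqueue I → queue [Q, G, L, K, N, E, A, S, I]
Visit Q; enqueue F → queue [G, L, K, N, E, A, S, I, F]
Visit G → queue [L, K, N, E, A, S, I, F]
Visit L → queue [K, N, E, A, S, I, F]
Visit K → queue [N, E, A, S, I, F]
Visit N → queue [E, A, S, I, F]
Visit E → queue [A, S, I, F]
Visit A → queue [S, I, F]
Visit S → queue [I, F]
Visit I; enqueue H → queue [F, H]
Visit F → queue [H]
Visit H → queue []

P -> O -> J -> C -> B -> M -> D -> R -> Q -> G -> L -> K -> N -> E -> A -> S -> I -> F -> H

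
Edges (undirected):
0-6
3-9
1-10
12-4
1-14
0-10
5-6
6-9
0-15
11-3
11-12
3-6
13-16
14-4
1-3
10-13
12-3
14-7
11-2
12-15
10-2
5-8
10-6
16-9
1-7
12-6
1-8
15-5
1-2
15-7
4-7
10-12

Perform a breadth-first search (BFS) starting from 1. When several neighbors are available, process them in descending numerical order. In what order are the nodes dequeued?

1 14 10 8 7 3 2 4 13 12 6 0 5 15 11 9 16

Visit 1; enqueue 14, 10, 8, 7, 3, 2 → queue [14, 10, 8, 7, 3, 2]
Visit 14; enqueue 4 → queue [10, 8, 7, 3, 2, 4]
Visit 10; enqueue 13, 12, 6, 0 → queue [8, 7, 3, 2, 4, 13, 12, 6, 0]
Visit 8; enqueue 5 → queue [7, 3, 2, 4, 13, 12, 6, 0, 5]
Visit 7; enqueue 15 → queue [3, 2, 4, 13, 12, 6, 0, 5, 15]
Visit 3; enqueue 11, 9 → queue [2, 4, 13, 12, 6, 0, 5, 15, 11, 9]
Visit 2 → queue [4, 13, 12, 6, 0, 5, 15, 11, 9]
Visit 4 → queue [13, 12, 6, 0, 5, 15, 11, 9]
Visit 13; enqueue 16 → queue [12, 6, 0, 5, 15, 11, 9, 16]
Visit 12 → queue [6, 0, 5, 15, 11, 9, 16]
Visit 6 → queue [0, 5, 15, 11, 9, 16]
Visit 0 → queue [5, 15, 11, 9, 16]
Visit 5 → queue [15, 11, 9, 16]
Visit 15 → queue [11, 9, 16]
Visit 11 → queue [9, 16]
Visit 9 → queue [16]
Visit 16 → queue []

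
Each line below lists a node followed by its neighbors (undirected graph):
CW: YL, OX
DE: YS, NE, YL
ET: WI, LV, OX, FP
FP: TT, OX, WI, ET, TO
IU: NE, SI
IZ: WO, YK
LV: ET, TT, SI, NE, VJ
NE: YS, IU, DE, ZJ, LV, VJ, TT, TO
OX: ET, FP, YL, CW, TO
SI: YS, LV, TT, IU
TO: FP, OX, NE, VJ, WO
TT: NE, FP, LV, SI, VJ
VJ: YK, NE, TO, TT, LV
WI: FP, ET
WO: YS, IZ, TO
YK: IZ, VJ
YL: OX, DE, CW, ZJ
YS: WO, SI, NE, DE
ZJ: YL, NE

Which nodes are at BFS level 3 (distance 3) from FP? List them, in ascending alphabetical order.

DE, IU, IZ, YK, YS, ZJ

Level 0: FP
Level 1: ET, OX, TO, TT, WI
Level 2: CW, LV, NE, SI, VJ, WO, YL
Level 3: DE, IU, IZ, YK, YS, ZJ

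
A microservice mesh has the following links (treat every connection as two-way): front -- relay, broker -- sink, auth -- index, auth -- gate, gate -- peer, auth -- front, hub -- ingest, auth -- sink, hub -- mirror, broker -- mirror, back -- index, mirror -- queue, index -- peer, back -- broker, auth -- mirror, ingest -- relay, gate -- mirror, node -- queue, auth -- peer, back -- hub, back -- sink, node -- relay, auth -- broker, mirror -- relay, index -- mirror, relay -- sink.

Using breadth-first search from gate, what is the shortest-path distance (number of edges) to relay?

Level 0: gate
Level 1: auth, mirror, peer
Level 2: broker, front, hub, index, queue, relay, sink
Level 3: back, ingest, node
relay first appears at level 2.

2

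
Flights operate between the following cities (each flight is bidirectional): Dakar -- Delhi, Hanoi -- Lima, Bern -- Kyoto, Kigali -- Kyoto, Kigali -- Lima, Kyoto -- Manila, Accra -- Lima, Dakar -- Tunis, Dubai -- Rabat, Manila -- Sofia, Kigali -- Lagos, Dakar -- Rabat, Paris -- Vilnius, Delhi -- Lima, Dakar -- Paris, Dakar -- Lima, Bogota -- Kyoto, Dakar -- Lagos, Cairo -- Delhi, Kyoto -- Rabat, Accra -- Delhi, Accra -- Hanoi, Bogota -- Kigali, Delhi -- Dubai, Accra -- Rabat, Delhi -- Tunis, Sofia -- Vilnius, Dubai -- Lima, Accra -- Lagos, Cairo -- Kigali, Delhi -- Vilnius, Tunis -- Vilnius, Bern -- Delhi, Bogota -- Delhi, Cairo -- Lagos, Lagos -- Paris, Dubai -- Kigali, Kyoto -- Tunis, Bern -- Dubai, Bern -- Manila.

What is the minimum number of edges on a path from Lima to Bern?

Level 0: Lima
Level 1: Accra, Dakar, Delhi, Dubai, Hanoi, Kigali
Level 2: Bern, Bogota, Cairo, Kyoto, Lagos, Paris, Rabat, Tunis, Vilnius
Level 3: Manila, Sofia
Bern first appears at level 2.

2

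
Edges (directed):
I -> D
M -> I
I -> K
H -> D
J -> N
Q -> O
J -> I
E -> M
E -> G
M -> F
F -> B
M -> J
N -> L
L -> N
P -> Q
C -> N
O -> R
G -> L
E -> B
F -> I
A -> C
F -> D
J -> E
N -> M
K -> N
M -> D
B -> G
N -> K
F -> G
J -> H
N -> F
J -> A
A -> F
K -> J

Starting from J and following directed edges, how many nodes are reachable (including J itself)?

14

BFS from J visits: J, A, E, H, I, N, C, F, B, G, M, D, K, L
Reachable nodes: 14 of 18 total.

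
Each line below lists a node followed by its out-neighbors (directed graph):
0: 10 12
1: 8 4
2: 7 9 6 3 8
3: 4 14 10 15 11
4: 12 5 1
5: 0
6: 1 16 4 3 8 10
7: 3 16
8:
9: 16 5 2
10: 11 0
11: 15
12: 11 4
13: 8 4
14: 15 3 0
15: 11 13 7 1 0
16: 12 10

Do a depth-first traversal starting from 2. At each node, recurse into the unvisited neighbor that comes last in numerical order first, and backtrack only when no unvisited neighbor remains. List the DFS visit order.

2 → 9 → 16 → 12 → 11 → 15 → 13 → 8 → 4 → 5 → 0 → 10 → 1 → 7 → 3 → 14 → 6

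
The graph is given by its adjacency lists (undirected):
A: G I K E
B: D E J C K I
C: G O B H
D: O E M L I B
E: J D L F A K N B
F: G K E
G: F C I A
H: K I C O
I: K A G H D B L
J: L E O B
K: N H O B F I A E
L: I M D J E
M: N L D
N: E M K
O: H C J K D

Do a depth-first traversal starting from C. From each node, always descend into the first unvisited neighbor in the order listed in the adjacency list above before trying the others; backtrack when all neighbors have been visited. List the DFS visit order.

C G F K N E J L I A H O D M B

Visit C
C → G
G → F
F → K
K → N
N → E
E → J
J → L
L → I
I → A
I → H
H → O
O → D
D → M
D → B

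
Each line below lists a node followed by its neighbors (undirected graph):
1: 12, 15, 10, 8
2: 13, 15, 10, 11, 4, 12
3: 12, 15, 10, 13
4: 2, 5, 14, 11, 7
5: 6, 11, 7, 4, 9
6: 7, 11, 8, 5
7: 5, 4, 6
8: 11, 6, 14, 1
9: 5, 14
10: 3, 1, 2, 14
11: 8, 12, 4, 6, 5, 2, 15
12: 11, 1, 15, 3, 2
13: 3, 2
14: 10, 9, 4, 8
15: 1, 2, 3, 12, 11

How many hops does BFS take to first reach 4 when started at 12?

2

Level 0: 12
Level 1: 1, 2, 3, 11, 15
Level 2: 4, 5, 6, 8, 10, 13
Level 3: 7, 9, 14
4 first appears at level 2.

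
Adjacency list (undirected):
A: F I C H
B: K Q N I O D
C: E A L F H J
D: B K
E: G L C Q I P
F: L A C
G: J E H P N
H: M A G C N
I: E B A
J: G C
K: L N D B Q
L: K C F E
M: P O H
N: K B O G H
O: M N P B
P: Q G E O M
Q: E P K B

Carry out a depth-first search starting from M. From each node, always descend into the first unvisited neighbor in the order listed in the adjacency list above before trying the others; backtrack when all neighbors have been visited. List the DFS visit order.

M P Q E G J C A F L K N B I O D H

Visit M
M → P
P → Q
Q → E
E → G
G → J
J → C
C → A
A → F
F → L
L → K
K → N
N → B
B → I
B → O
B → D
N → H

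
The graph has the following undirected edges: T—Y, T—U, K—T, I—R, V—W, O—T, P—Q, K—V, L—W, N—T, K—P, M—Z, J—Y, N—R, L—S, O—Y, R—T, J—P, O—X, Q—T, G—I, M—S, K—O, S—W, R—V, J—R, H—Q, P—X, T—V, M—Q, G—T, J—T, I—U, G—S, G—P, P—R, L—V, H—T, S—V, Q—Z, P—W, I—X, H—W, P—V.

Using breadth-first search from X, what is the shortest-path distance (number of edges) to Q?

Level 0: X
Level 1: I, O, P
Level 2: G, J, K, Q, R, T, U, V, W, Y
Level 3: H, L, M, N, S, Z
Q first appears at level 2.

2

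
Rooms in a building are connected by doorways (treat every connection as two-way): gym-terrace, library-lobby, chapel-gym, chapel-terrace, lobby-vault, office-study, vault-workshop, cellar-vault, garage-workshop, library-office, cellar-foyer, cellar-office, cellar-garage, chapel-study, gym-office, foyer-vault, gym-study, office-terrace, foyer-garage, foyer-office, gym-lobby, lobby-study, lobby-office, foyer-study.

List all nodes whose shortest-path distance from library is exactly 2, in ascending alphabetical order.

cellar, foyer, gym, study, terrace, vault

Level 0: library
Level 1: lobby, office
Level 2: cellar, foyer, gym, study, terrace, vault
Level 3: chapel, garage, workshop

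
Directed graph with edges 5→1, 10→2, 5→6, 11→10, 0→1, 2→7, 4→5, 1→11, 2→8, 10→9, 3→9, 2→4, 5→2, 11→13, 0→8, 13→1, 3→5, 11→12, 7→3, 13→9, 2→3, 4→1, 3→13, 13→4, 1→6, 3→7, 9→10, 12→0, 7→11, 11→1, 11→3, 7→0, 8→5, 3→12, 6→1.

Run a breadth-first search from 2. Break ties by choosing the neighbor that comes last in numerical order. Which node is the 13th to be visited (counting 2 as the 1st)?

Visit 2; enqueue 8, 7, 4, 3 → queue [8, 7, 4, 3]
Visit 8; enqueue 5 → queue [7, 4, 3, 5]
Visit 7; enqueue 11, 0 → queue [4, 3, 5, 11, 0]
Visit 4; enqueue 1 → queue [3, 5, 11, 0, 1]
Visit 3; enqueue 13, 12, 9 → queue [5, 11, 0, 1, 13, 12, 9]
Visit 5; enqueue 6 → queue [11, 0, 1, 13, 12, 9, 6]
Visit 11; enqueue 10 → queue [0, 1, 13, 12, 9, 6, 10]
Visit 0 → queue [1, 13, 12, 9, 6, 10]
Visit 1 → queue [13, 12, 9, 6, 10]
Visit 13 → queue [12, 9, 6, 10]
Visit 12 → queue [9, 6, 10]
Visit 9 → queue [6, 10]
Visit 6 → queue [10]
Visit 10 → queue []

Visit order: 2, 8, 7, 4, 3, 5, 11, 0, 1, 13, 12, 9, 6, 10

6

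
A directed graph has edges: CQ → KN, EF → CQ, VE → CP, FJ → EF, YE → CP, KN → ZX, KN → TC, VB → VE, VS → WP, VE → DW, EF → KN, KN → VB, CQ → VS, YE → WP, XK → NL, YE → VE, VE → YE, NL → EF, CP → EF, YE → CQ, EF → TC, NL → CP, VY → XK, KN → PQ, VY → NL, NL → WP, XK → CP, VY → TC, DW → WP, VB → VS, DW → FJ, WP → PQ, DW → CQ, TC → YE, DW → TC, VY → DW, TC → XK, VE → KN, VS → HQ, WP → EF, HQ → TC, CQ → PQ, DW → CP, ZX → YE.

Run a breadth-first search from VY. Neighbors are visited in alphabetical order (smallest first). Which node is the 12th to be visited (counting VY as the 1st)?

KN

Visit VY; enqueue DW, NL, TC, XK → queue [DW, NL, TC, XK]
Visit DW; enqueue CP, CQ, FJ, WP → queue [NL, TC, XK, CP, CQ, FJ, WP]
Visit NL; enqueue EF → queue [TC, XK, CP, CQ, FJ, WP, EF]
Visit TC; enqueue YE → queue [XK, CP, CQ, FJ, WP, EF, YE]
Visit XK → queue [CP, CQ, FJ, WP, EF, YE]
Visit CP → queue [CQ, FJ, WP, EF, YE]
Visit CQ; enqueue KN, PQ, VS → queue [FJ, WP, EF, YE, KN, PQ, VS]
Visit FJ → queue [WP, EF, YE, KN, PQ, VS]
Visit WP → queue [EF, YE, KN, PQ, VS]
Visit EF → queue [YE, KN, PQ, VS]
Visit YE; enqueue VE → queue [KN, PQ, VS, VE]
Visit KN; enqueue VB, ZX → queue [PQ, VS, VE, VB, ZX]
Visit PQ → queue [VS, VE, VB, ZX]
Visit VS; enqueue HQ → queue [VE, VB, ZX, HQ]
Visit VE → queue [VB, ZX, HQ]
Visit VB → queue [ZX, HQ]
Visit ZX → queue [HQ]
Visit HQ → queue []

Visit order: VY, DW, NL, TC, XK, CP, CQ, FJ, WP, EF, YE, KN, PQ, VS, VE, VB, ZX, HQ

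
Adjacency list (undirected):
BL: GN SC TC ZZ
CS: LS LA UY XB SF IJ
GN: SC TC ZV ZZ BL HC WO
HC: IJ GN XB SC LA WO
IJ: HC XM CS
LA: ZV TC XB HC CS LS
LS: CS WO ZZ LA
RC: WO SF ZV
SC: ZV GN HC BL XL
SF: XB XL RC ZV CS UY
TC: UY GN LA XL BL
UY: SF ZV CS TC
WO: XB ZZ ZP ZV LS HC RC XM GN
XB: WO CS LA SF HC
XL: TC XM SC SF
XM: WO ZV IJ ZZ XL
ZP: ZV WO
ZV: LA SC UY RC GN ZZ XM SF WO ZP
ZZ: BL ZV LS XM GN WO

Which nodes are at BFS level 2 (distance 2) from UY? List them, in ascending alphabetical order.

BL, GN, IJ, LA, LS, RC, SC, WO, XB, XL, XM, ZP, ZZ

Level 0: UY
Level 1: CS, SF, TC, ZV
Level 2: BL, GN, IJ, LA, LS, RC, SC, WO, XB, XL, XM, ZP, ZZ
Level 3: HC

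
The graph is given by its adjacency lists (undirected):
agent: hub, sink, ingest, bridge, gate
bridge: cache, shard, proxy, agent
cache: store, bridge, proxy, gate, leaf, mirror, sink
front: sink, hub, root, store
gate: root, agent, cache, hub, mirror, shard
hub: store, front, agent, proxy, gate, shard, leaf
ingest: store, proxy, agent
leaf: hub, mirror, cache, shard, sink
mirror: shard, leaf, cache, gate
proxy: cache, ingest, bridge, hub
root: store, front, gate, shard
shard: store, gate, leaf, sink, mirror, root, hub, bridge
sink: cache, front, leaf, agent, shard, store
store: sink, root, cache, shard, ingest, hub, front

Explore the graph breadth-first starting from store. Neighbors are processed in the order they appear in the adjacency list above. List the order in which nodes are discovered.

store → sink → root → cache → shard → ingest → hub → front → leaf → agent → gate → bridge → proxy → mirror

Visit store; enqueue sink, root, cache, shard, ingest, hub, front → queue [sink, root, cache, shard, ingest, hub, front]
Visit sink; enqueue leaf, agent → queue [root, cache, shard, ingest, hub, front, leaf, agent]
Visit root; enqueue gate → queue [cache, shard, ingest, hub, front, leaf, agent, gate]
Visit cache; enqueue bridge, proxy, mirror → queue [shard, ingest, hub, front, leaf, agent, gate, bridge, proxy, mirror]
Visit shard → queue [ingest, hub, front, leaf, agent, gate, bridge, proxy, mirror]
Visit ingest → queue [hub, front, leaf, agent, gate, bridge, proxy, mirror]
Visit hub → queue [front, leaf, agent, gate, bridge, proxy, mirror]
Visit front → queue [leaf, agent, gate, bridge, proxy, mirror]
Visit leaf → queue [agent, gate, bridge, proxy, mirror]
Visit agent → queue [gate, bridge, proxy, mirror]
Visit gate → queue [bridge, proxy, mirror]
Visit bridge → queue [proxy, mirror]
Visit proxy → queue [mirror]
Visit mirror → queue []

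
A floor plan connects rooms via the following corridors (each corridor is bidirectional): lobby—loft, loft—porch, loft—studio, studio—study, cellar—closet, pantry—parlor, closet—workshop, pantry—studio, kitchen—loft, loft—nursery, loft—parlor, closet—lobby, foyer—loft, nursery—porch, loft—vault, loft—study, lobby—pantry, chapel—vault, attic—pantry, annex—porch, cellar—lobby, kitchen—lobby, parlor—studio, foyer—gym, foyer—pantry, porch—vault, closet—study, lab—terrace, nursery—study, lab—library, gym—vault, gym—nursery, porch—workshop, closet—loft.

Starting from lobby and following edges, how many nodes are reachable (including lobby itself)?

18

BFS from lobby visits: lobby, cellar, closet, kitchen, loft, pantry, study, workshop, foyer, nursery, parlor, porch, studio, vault, attic, gym, annex, chapel
Reachable nodes: 18 of 21 total.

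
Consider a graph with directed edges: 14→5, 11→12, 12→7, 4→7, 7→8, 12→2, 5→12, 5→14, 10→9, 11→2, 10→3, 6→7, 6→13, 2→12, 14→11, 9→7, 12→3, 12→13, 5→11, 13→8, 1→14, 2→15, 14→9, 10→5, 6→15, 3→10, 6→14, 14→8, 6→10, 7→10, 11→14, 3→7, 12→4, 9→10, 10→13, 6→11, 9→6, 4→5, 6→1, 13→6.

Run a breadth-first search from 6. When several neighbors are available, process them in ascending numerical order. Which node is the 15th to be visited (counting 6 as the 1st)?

4

Visit 6; enqueue 1, 7, 10, 11, 13, 14, 15 → queue [1, 7, 10, 11, 13, 14, 15]
Visit 1 → queue [7, 10, 11, 13, 14, 15]
Visit 7; enqueue 8 → queue [10, 11, 13, 14, 15, 8]
Visit 10; enqueue 3, 5, 9 → queue [11, 13, 14, 15, 8, 3, 5, 9]
Visit 11; enqueue 2, 12 → queue [13, 14, 15, 8, 3, 5, 9, 2, 12]
Visit 13 → queue [14, 15, 8, 3, 5, 9, 2, 12]
Visit 14 → queue [15, 8, 3, 5, 9, 2, 12]
Visit 15 → queue [8, 3, 5, 9, 2, 12]
Visit 8 → queue [3, 5, 9, 2, 12]
Visit 3 → queue [5, 9, 2, 12]
Visit 5 → queue [9, 2, 12]
Visit 9 → queue [2, 12]
Visit 2 → queue [12]
Visit 12; enqueue 4 → queue [4]
Visit 4 → queue []

Visit order: 6, 1, 7, 10, 11, 13, 14, 15, 8, 3, 5, 9, 2, 12, 4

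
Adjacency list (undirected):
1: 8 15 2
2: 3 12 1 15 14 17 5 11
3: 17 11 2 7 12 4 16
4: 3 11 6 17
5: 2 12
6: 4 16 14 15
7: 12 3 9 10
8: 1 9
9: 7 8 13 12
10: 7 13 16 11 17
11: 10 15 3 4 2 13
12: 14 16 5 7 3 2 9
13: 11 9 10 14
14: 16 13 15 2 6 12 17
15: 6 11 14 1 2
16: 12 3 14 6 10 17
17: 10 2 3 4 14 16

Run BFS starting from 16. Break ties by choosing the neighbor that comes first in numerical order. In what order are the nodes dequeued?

Visit 16; enqueue 3, 6, 10, 12, 14, 17 → queue [3, 6, 10, 12, 14, 17]
Visit 3; enqueue 2, 4, 7, 11 → queue [6, 10, 12, 14, 17, 2, 4, 7, 11]
Visit 6; enqueue 15 → queue [10, 12, 14, 17, 2, 4, 7, 11, 15]
Visit 10; enqueue 13 → queue [12, 14, 17, 2, 4, 7, 11, 15, 13]
Visit 12; enqueue 5, 9 → queue [14, 17, 2, 4, 7, 11, 15, 13, 5, 9]
Visit 14 → queue [17, 2, 4, 7, 11, 15, 13, 5, 9]
Visit 17 → queue [2, 4, 7, 11, 15, 13, 5, 9]
Visit 2; enqueue 1 → queue [4, 7, 11, 15, 13, 5, 9, 1]
Visit 4 → queue [7, 11, 15, 13, 5, 9, 1]
Visit 7 → queue [11, 15, 13, 5, 9, 1]
Visit 11 → queue [15, 13, 5, 9, 1]
Visit 15 → queue [13, 5, 9, 1]
Visit 13 → queue [5, 9, 1]
Visit 5 → queue [9, 1]
Visit 9; enqueue 8 → queue [1, 8]
Visit 1 → queue [8]
Visit 8 → queue []

16, 3, 6, 10, 12, 14, 17, 2, 4, 7, 11, 15, 13, 5, 9, 1, 8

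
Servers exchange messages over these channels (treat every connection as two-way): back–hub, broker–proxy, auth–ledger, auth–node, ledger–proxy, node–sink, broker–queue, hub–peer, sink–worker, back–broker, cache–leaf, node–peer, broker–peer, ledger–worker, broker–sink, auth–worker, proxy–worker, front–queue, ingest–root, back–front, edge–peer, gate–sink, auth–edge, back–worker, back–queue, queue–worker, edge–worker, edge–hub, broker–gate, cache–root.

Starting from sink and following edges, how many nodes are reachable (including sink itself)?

BFS from sink visits: sink, worker, node, gate, broker, queue, proxy, ledger, edge, back, auth, peer, front, hub
Reachable nodes: 14 of 18 total.

14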